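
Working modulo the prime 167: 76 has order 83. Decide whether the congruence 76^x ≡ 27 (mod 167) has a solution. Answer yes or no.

27 ∈ ⟨76⟩ iff 27^83 ≡ 1 (mod 167), since |⟨76⟩| = 83.
27^83 mod 167 = 1.
Since 1 = 1, 27 lies in the subgroup.

yes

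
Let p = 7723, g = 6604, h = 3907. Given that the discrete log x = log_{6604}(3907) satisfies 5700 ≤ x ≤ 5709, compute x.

5708

Compute 6604^5700 mod 7723 = 2689, then multiply by 6604 repeatedly:
  6604^5700=2689  6604^5701=2979  6604^5702=2835  6604^5703=1788  6604^5704=7208
  6604^5705=4783  6604^5706=7585  6604^5707=7685  6604^5708=3907
Found 3907 at exponent 5708.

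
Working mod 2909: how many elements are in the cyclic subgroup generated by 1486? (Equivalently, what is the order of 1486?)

2908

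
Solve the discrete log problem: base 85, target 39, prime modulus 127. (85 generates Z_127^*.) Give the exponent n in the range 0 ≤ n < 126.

Baby-step giant-step with m = ceil(sqrt(126)) = 12.
Baby table (85^j mod 127 for j=0..11):
  0:1  1:85  2:113  3:80  4:69  5:23  6:50  7:59
  8:62  9:63  10:21  11:7
Giant step factor: 85^(-12) ≡ 73 (mod 127).
Scan 39·73^i mod 127 for i = 0, 1, …:
  i=0: 39   i=1: 53   i=2: 59
Match at i=2, j=7: n = 2·12 + 7 = 31.

31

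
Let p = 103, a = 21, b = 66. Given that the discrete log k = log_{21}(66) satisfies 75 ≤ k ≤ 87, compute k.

84

Compute 21^75 mod 103 = 69, then multiply by 21 repeatedly:
  21^75=69  21^76=7  21^77=44  21^78=100  21^79=40
  21^80=16  21^81=27  21^82=52  21^83=62  21^84=66
Found 66 at exponent 84.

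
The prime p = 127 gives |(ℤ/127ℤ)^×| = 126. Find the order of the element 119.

14

The order of 119 must divide p − 1 = 126 = 2 · 3^2 · 7.
Divisors: 1, 2, 3, 6, 7, 9, 14, 18, 21, 42, 63, 126.
Check each in increasing order: 119^1 ≡ 119;  119^2 ≡ 64;  119^3 ≡ 123;  119^6 ≡ 16;  119^7 ≡ 126;  119^9 ≡ 63;  119^14 ≡ 1.
Smallest exponent giving 1 is 14.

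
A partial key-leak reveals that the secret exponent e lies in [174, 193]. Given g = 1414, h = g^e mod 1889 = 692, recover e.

Compute 1414^174 mod 1889 = 921, then multiply by 1414 repeatedly:
  1414^174=921  1414^175=773  1414^176=1180  1414^177=533  1414^178=1840
  1414^179=607  1414^180=692
Found 692 at exponent 180.

180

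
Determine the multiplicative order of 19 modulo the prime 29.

28

The order of 19 must divide p − 1 = 28 = 2^2 · 7.
Divisors: 1, 2, 4, 7, 14, 28.
Check each in increasing order: 19^1 ≡ 19;  19^2 ≡ 13;  19^4 ≡ 24;  19^7 ≡ 12;  19^14 ≡ 28;  19^28 ≡ 1.
Smallest exponent giving 1 is 28.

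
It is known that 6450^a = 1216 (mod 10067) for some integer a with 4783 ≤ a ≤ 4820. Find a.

4803

Compute 6450^4783 mod 10067 = 2048, then multiply by 6450 repeatedly:
  6450^4783=2048  6450^4784=1696  6450^4785=6438  6450^4786=8792  6450^4787=989
  6450^4788=6639  6450^4789=6599  6450^4790=274  6450^4791=5575  6450^4792=9493
  6450^4793=2356  6450^4794=5097  6450^4795=6895  6450^4796=6811  6450^4797=8629
  6450^4798=6674  6450^4799=808  6450^4800=6961  6450^4801=9697  6450^4802=9446
  6450^4803=1216
Found 1216 at exponent 4803.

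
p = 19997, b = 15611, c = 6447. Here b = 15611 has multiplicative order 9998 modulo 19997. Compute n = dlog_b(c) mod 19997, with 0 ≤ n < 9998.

4899

Baby-step giant-step with m = ceil(sqrt(9998)) = 100.
Baby table (15611^j mod 19997 for j=0..99):
  0:1  1:15611  2:19879  3:17623  4:13924  5:174  6:16719  7:19462
  8:6861  9:3139  10:10279  11:9541  12:6895  13:13991  14:6267  15:8813
  16:383  17:19907  18:14797  19:10620  20:13690  21:6651  22:4337  23:15062
  24:8156  25:2417  26:17445  27:14749  28:1181  29:19354  30:621  31:15883
  32:6710  33:5524  34:8100  35:8069  36:4056  37:7714  38:1320  39:9610
  40:4216  41:5849  42:2437  43:9713  44:12389  45:13692  46:17876  47:4101
  48:10314  49:16007  50:2765  51:10889  52:13679  53:14903  54:5635  55:1182
  56:14968  57:503  58:13509  59:637  60:5698  61:4822  62:7534  63:10917
  64:10853  65:11599  66:19151  67:11111  68:19840  69:8704  70:18526  71:12772
  72:13602  73:12676  74:14721  75:4007  76:2661  77:7102  78:5954  79:1838
  80:17320  81:3083  82:15931  83:16149  84:19857  85:14130  86:16520  87:12408
  88:10346  89:15634  90:18986  91:14909  92:19313  93:474  94:724  95:4059
  96:14553  97:966  98:2488  99:5994
Giant step factor: 15611^(-100) ≡ 13550 (mod 19997).
Scan 6447·13550^i mod 19997 for i = 0, 1, …:
  i=0: 6447   i=1: 9954   i=2: 16932   i=3: 3019
  i=4: 13585   i=5: 4365   i=6: 14621   i=7: 4271
  i=8: 732   i=9: 88     …   i=47: 13501
  i=48: 5994
Match at i=48, j=99: n = 48·100 + 99 = 4899.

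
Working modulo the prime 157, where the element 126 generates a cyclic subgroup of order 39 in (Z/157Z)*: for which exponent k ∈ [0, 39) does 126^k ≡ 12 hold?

26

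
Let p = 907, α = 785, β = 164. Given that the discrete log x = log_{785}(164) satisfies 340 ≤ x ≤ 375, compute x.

354

Compute 785^340 mod 907 = 503, then multiply by 785 repeatedly:
  785^340=503  785^341=310  785^342=274  785^343=131  785^344=344
  785^345=661  785^346=81  785^347=95  785^348=201  785^349=874
  785^350=398  785^351=422  785^352=215  785^353=73  785^354=164
Found 164 at exponent 354.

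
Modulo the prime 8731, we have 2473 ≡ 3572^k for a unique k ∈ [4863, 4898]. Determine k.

4879

Compute 3572^4863 mod 8731 = 1498, then multiply by 3572 repeatedly:
  3572^4863=1498  3572^4864=7484  3572^4865=7257  3572^4866=8396  3572^4867=8258
  3572^4868=4258  3572^4869=174  3572^4870=1627  3572^4871=5529  3572^4872=66
  3572^4873=15  3572^4874=1194  3572^4875=4240  3572^4876=5726  3572^4877=5270
  3572^4878=404  3572^4879=2473
Found 2473 at exponent 4879.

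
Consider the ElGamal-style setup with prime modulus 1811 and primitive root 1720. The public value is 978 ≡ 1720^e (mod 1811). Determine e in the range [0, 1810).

1689

Baby-step giant-step with m = ceil(sqrt(1810)) = 43.
Baby table (1720^j mod 1811 for j=0..42):
  0:1  1:1720  2:1037  3:1616  4:1446  5:617  6:1805  7:546
  8:1022  9:1170  10:379  11:1731  12:36  13:346  14:1112  15:224
  16:1348  17:480  18:1595  19:1546  20:572  21:467  22:967  23:742
  24:1296  25:1590  26:190  27:820  28:1442  29:981  30:1279  31:1326
  32:671  33:513  34:403  35:1358  36:1381  37:1099  38:1407  39:544
  40:1204  41:907  42:769
Giant step factor: 1720^(-43) ≡ 443 (mod 1811).
Scan 978·443^i mod 1811 for i = 0, 1, …:
  i=0: 978   i=1: 425   i=2: 1742   i=3: 220
  i=4: 1477   i=5: 540   i=6: 168   i=7: 173
  i=8: 577   i=9: 260     …   i=38: 1668
  i=39: 36
Match at i=39, j=12: e = 39·43 + 12 = 1689.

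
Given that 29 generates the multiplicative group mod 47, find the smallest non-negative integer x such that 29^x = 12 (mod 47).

20

Successive powers of 29 modulo 47:
  29^0=1  29^1=29  29^2=42  29^3=43  29^4=25  29^5=20
  29^6=16  29^7=41  29^8=14  29^9=30  29^10=24  29^11=38
  29^12=21  29^13=45  29^14=36  29^15=10  29^16=8  29^17=44
  29^18=7  29^19=15  29^20=12
So 29^20 ≡ 12 (mod 47), giving x = 20.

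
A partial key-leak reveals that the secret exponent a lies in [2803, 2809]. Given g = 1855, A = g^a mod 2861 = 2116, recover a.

Compute 1855^2803 mod 2861 = 242, then multiply by 1855 repeatedly:
  1855^2803=242  1855^2804=2594  1855^2805=2529  1855^2806=2116
Found 2116 at exponent 2806.

2806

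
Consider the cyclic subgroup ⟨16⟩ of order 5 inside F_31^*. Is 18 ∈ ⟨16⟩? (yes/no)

no

⟨16⟩ has order 5; its elements mod 31 are {1, 2, 4, 8, 16}.
18 is not in this set.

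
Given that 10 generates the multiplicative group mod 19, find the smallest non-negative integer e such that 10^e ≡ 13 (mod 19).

13

Successive powers of 10 modulo 19:
  10^0=1  10^1=10  10^2=5  10^3=12  10^4=6  10^5=3
  10^6=11  10^7=15  10^8=17  10^9=18  10^10=9  10^11=14
  10^12=7  10^13=13
So 10^13 ≡ 13 (mod 19), giving e = 13.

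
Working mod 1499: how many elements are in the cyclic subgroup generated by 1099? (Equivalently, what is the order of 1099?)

The order of 1099 must divide p − 1 = 1498 = 2 · 7 · 107.
Divisors: 1, 2, 7, 14, 107, 214, 749, 1498.
Check each in increasing order: 1099^1 ≡ 1099;  1099^2 ≡ 1106;  1099^7 ≡ 353;  1099^14 ≡ 192;  1099^107 ≡ 252;  1099^214 ≡ 546;  1099^749 ≡ 1498;  1099^1498 ≡ 1.
Smallest exponent giving 1 is 1498.

1498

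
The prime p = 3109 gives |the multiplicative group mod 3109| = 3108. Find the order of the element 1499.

The order of 1499 must divide p − 1 = 3108 = 2^2 · 3 · 7 · 37.
Divisors: 1, 2, 3, 4, 6, 7, 12, 14, 21, 28, 37, 42, 74, 84, 111, 148, 222, 259, 444, 518, 777, 1036, 1554, 3108.
Check each in increasing order: 1499^1 ≡ 1499;  1499^2 ≡ 2303;  1499^3 ≡ 1207;  1499^4 ≡ 2964;  1499^6 ≡ 1837;  1499^7 ≡ 2198;  1499^12 ≡ 1304;  1499^14 ≡ 2927;  1499^21 ≡ 1025;  1499^28 ≡ 2034;  1499^37 ≡ 1842;  1499^42 ≡ 2892;  1499^74 ≡ 1045;  1499^84 ≡ 454;  1499^111 ≡ 419;  1499^148 ≡ 766;  1499^222 ≡ 1457;  1499^259 ≡ 727;  1499^444 ≡ 2511;  1499^518 ≡ 3108;  1499^777 ≡ 2382;  1499^1036 ≡ 1.
Smallest exponent giving 1 is 1036.

1036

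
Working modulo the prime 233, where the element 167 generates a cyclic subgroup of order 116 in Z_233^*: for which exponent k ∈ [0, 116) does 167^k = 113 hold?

65

Baby-step giant-step with m = ceil(sqrt(116)) = 11.
Baby table (167^j mod 233 for j=0..10):
  0:1  1:167  2:162  3:26  4:148  5:18  6:210  7:120
  8:2  9:101  10:91
Giant step factor: 167^(-11) ≡ 121 (mod 233).
Scan 113·121^i mod 233 for i = 0, 1, …:
  i=0: 113   i=1: 159   i=2: 133   i=3: 16
  i=4: 72   i=5: 91
Match at i=5, j=10: k = 5·11 + 10 = 65.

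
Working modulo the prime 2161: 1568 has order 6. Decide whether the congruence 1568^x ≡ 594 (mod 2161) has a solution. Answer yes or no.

yes

⟨1568⟩ has order 6; its elements mod 2161 are {1, 593, 594, 1567, 1568, 2160}.
594 is in this set.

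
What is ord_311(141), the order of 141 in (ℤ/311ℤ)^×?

155

The order of 141 must divide p − 1 = 310 = 2 · 5 · 31.
Divisors: 1, 2, 5, 10, 31, 62, 155, 310.
Check each in increasing order: 141^1 ≡ 141;  141^2 ≡ 288;  141^5 ≡ 260;  141^10 ≡ 113;  141^31 ≡ 52;  141^62 ≡ 216;  141^155 ≡ 1.
Smallest exponent giving 1 is 155.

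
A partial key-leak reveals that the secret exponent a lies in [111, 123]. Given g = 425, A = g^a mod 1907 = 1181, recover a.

116

Compute 425^111 mod 1907 = 1509, then multiply by 425 repeatedly:
  425^111=1509  425^112=573  425^113=1336  425^114=1421  425^115=1313
  425^116=1181
Found 1181 at exponent 116.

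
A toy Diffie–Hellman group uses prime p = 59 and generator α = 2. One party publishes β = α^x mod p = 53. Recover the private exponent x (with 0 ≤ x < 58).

22

Successive powers of 2 modulo 59:
  2^0=1  2^1=2  2^2=4  2^3=8  2^4=16  2^5=32
  2^6=5  2^7=10  2^8=20  2^9=40  2^10=21  2^11=42
  2^12=25  2^13=50  2^14=41  2^15=23  2^16=46  2^17=33
  2^18=7  2^19=14  2^20=28  2^21=56  2^22=53
So 2^22 ≡ 53 (mod 59), giving x = 22.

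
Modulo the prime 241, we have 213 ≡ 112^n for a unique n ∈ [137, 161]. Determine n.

141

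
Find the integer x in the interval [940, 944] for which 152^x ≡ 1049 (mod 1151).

Compute 152^940 mod 1151 = 782, then multiply by 152 repeatedly:
  152^940=782  152^941=311  152^942=81  152^943=802  152^944=1049
Found 1049 at exponent 944.

944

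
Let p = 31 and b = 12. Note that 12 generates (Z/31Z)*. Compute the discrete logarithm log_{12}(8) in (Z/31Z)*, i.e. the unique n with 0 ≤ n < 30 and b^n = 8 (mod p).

Successive powers of 12 modulo 31:
  12^0=1  12^1=12  12^2=20  12^3=23  12^4=28  12^5=26
  12^6=2  12^7=24  12^8=9  12^9=15  12^10=25  12^11=21
  12^12=4  12^13=17  12^14=18  12^15=30  12^16=19  12^17=11
  12^18=8
So 12^18 ≡ 8 (mod 31), giving n = 18.

18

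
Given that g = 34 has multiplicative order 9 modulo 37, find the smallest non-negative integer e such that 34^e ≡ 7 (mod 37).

4

Successive powers of 34 modulo 37:
  34^0=1  34^1=34  34^2=9  34^3=10  34^4=7
So 34^4 ≡ 7 (mod 37), giving e = 4.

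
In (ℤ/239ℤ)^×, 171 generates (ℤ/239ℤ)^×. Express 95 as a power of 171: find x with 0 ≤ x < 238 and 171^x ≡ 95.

129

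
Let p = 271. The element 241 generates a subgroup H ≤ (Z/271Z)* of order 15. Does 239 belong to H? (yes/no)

239 ∈ ⟨241⟩ iff 239^15 ≡ 1 (mod 271), since |⟨241⟩| = 15.
239^15 mod 271 = 93.
Since 93 ≠ 1, 239 does not lie in the subgroup.

no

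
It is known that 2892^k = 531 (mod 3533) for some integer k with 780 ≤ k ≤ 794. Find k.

Compute 2892^780 mod 3533 = 999, then multiply by 2892 repeatedly:
  2892^780=999  2892^781=2647  2892^782=2646  2892^783=3287  2892^784=2234
  2892^785=2404  2892^786=2957  2892^787=1784  2892^788=1148  2892^789=2529
  2892^790=558  2892^791=2688  2892^792=1096  2892^793=531
Found 531 at exponent 793.

793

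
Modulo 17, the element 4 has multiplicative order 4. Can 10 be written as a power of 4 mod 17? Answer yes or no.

10 ∈ ⟨4⟩ iff 10^4 ≡ 1 (mod 17), since |⟨4⟩| = 4.
10^4 mod 17 = 4.
Since 4 ≠ 1, 10 does not lie in the subgroup.

no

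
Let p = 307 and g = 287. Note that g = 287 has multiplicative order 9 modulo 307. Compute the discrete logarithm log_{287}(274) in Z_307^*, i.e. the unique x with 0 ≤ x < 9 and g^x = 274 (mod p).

Successive powers of 287 modulo 307:
  287^0=1  287^1=287  287^2=93  287^3=289  287^4=53  287^5=168
  287^6=17  287^7=274
So 287^7 ≡ 274 (mod 307), giving x = 7.

7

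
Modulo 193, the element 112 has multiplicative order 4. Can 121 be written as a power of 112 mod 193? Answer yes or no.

121 ∈ ⟨112⟩ iff 121^4 ≡ 1 (mod 193), since |⟨112⟩| = 4.
121^4 mod 193 = 150.
Since 150 ≠ 1, 121 does not lie in the subgroup.

no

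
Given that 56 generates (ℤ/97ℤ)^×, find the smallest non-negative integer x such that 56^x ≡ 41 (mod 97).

Baby-step giant-step with m = ceil(sqrt(96)) = 10.
Baby table (56^j mod 97 for j=0..9):
  0:1  1:56  2:32  3:46  4:54  5:17  6:79  7:59
  8:6  9:45
Giant step factor: 56^(-10) ≡ 48 (mod 97).
Scan 41·48^i mod 97 for i = 0, 1, …:
  i=0: 41   i=1: 28   i=2: 83   i=3: 7
  i=4: 45
Match at i=4, j=9: x = 4·10 + 9 = 49.

49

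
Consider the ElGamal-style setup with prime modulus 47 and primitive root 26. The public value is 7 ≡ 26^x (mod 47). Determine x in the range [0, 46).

36

Baby-step giant-step with m = ceil(sqrt(46)) = 7.
Baby table (26^j mod 47 for j=0..6):
  0:1  1:26  2:18  3:45  4:42  5:11  6:4
Giant step factor: 26^(-7) ≡ 33 (mod 47).
Scan 7·33^i mod 47 for i = 0, 1, …:
  i=0: 7   i=1: 43   i=2: 9   i=3: 15
  i=4: 25   i=5: 26
Match at i=5, j=1: x = 5·7 + 1 = 36.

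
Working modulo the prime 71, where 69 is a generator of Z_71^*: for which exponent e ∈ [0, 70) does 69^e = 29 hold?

58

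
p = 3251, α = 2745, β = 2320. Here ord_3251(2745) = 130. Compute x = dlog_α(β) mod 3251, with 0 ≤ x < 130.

Baby-step giant-step with m = ceil(sqrt(130)) = 12.
Baby table (2745^j mod 3251 for j=0..11):
  0:1  1:2745  2:2458  3:1385  4:1406  5:533  6:135  7:3212
  8:228  9:1668  10:1252  11:433
Giant step factor: 2745^(-12) ≡ 972 (mod 3251).
Scan 2320·972^i mod 3251 for i = 0, 1, …:
  i=0: 2320   i=1: 2097   i=2: 3158   i=3: 632
  i=4: 3116   i=5: 2071   i=6: 643   i=7: 804
  i=8: 1248   i=9: 433
Match at i=9, j=11: x = 9·12 + 11 = 119.

119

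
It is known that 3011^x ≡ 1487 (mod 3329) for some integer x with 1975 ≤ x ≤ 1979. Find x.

Compute 3011^1975 mod 3329 = 1448, then multiply by 3011 repeatedly:
  3011^1975=1448  3011^1976=2267  3011^1977=1487
Found 1487 at exponent 1977.

1977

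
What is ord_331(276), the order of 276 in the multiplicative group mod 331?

165

The order of 276 must divide p − 1 = 330 = 2 · 3 · 5 · 11.
Divisors: 1, 2, 3, 5, 6, 10, 11, 15, 22, 30, 33, 55, 66, 110, 165, 330.
Check each in increasing order: 276^1 ≡ 276;  276^2 ≡ 46;  276^3 ≡ 118;  276^5 ≡ 132;  276^6 ≡ 22;  276^10 ≡ 212;  276^11 ≡ 256;  276^15 ≡ 180;  276^22 ≡ 329;  276^30 ≡ 293;  276^33 ≡ 150;  276^55 ≡ 31;  276^66 ≡ 323;  276^110 ≡ 299;  276^165 ≡ 1.
Smallest exponent giving 1 is 165.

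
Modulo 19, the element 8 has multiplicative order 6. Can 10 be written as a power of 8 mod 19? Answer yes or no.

⟨8⟩ has order 6; its elements mod 19 are {1, 7, 8, 11, 12, 18}.
10 is not in this set.

no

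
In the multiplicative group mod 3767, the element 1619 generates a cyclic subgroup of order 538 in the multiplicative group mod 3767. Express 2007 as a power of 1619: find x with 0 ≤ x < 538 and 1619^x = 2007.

321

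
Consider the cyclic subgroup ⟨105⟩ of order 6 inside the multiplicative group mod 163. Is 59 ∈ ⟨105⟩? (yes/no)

⟨105⟩ has order 6; its elements mod 163 are {1, 58, 59, 104, 105, 162}.
59 is in this set.

yes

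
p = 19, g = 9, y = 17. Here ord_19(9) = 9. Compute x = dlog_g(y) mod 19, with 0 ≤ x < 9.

Successive powers of 9 modulo 19:
  9^0=1  9^1=9  9^2=5  9^3=7  9^4=6  9^5=16
  9^6=11  9^7=4  9^8=17
So 9^8 ≡ 17 (mod 19), giving x = 8.

8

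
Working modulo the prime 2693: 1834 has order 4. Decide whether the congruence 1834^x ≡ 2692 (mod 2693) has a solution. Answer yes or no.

yes

2692 ∈ ⟨1834⟩ iff 2692^4 ≡ 1 (mod 2693), since |⟨1834⟩| = 4.
2692^4 mod 2693 = 1.
Since 1 = 1, 2692 lies in the subgroup.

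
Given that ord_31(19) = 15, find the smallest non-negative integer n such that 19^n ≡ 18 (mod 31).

Successive powers of 19 modulo 31:
  19^0=1  19^1=19  19^2=20  19^3=8  19^4=28  19^5=5
  19^6=2  19^7=7  19^8=9  19^9=16  19^10=25  19^11=10
  19^12=4  19^13=14  19^14=18
So 19^14 ≡ 18 (mod 31), giving n = 14.

14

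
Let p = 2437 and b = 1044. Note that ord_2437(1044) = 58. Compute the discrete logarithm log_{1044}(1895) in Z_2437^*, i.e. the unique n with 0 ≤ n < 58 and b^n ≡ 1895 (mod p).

54

Baby-step giant-step with m = ceil(sqrt(58)) = 8.
Baby table (1044^j mod 2437 for j=0..7):
  0:1  1:1044  2:597  3:1833  4:607  5:88  6:1703  7:1359
Giant step factor: 1044^(-8) ≡ 1324 (mod 2437).
Scan 1895·1324^i mod 2437 for i = 0, 1, …:
  i=0: 1895   i=1: 1307   i=2: 198   i=3: 1393
  i=4: 1960   i=5: 2072   i=6: 1703
Match at i=6, j=6: n = 6·8 + 6 = 54.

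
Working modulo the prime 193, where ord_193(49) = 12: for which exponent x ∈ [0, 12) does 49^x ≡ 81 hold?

9

Successive powers of 49 modulo 193:
  49^0=1  49^1=49  49^2=85  49^3=112  49^4=84  49^5=63
  49^6=192  49^7=144  49^8=108  49^9=81
So 49^9 ≡ 81 (mod 193), giving x = 9.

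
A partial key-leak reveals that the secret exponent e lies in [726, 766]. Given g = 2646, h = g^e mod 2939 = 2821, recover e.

753

Compute 2646^726 mod 2939 = 1301, then multiply by 2646 repeatedly:
  2646^726=1301  2646^727=877  2646^728=1671  2646^729=1210  2646^730=1089
  2646^731=1274  2646^732=2910  2646^733=2619  2646^734=2651  2646^735=2092
  2646^736=1295  2646^737=2635  2646^738=902  2646^739=224  2646^740=1965
  2646^741=299  2646^742=563  2646^743=2564  2646^744=1132  2646^745=431
  2646^746=94  2646^747=1848  2646^748=2251  2646^749=1732  2646^750=971
  2646^751=580  2646^752=522  2646^753=2821
Found 2821 at exponent 753.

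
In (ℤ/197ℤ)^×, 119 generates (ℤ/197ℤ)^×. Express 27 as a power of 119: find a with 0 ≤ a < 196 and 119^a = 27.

183

Baby-step giant-step with m = ceil(sqrt(196)) = 14.
Baby table (119^j mod 197 for j=0..13):
  0:1  1:119  2:174  3:21  4:135  5:108  6:47  7:77
  8:101  9:2  10:41  11:151  12:42  13:73
Giant step factor: 119^(-14) ≡ 83 (mod 197).
Scan 27·83^i mod 197 for i = 0, 1, …:
  i=0: 27   i=1: 74   i=2: 35   i=3: 147
  i=4: 184   i=5: 103   i=6: 78   i=7: 170
  i=8: 123   i=9: 162   i=10: 50   i=11: 13
  i=12: 94   i=13: 119
Match at i=13, j=1: a = 13·14 + 1 = 183.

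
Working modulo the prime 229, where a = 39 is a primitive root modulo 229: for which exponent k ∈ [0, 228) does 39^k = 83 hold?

4

Successive powers of 39 modulo 229:
  39^0=1  39^1=39  39^2=147  39^3=8  39^4=83
So 39^4 ≡ 83 (mod 229), giving k = 4.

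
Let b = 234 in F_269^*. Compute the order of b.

268

The order of 234 must divide p − 1 = 268 = 2^2 · 67.
Divisors: 1, 2, 4, 67, 134, 268.
Check each in increasing order: 234^1 ≡ 234;  234^2 ≡ 149;  234^4 ≡ 143;  234^67 ≡ 187;  234^134 ≡ 268;  234^268 ≡ 1.
Smallest exponent giving 1 is 268.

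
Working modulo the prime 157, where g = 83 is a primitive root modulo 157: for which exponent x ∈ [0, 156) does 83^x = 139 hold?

Baby-step giant-step with m = ceil(sqrt(156)) = 13.
Baby table (83^j mod 157 for j=0..12):
  0:1  1:83  2:138  3:150  4:47  5:133  6:49  7:142
  8:11  9:128  10:105  11:80  12:46
Giant step factor: 83^(-13) ≡ 22 (mod 157).
Scan 139·22^i mod 157 for i = 0, 1, …:
  i=0: 139   i=1: 75   i=2: 80
Match at i=2, j=11: x = 2·13 + 11 = 37.

37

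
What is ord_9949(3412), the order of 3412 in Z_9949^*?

The order of 3412 must divide p − 1 = 9948 = 2^2 · 3 · 829.
Divisors: 1, 2, 3, 4, 6, 12, 829, 1658, 2487, 3316, 4974, 9948.
Check each in increasing order: 3412^1 ≡ 3412;  3412^2 ≡ 1414;  3412^3 ≡ 9252;  3412^4 ≡ 9596;  3412^6 ≡ 8257;  3412^12 ≡ 7501;  3412^829 ≡ 3902;  3412^1658 ≡ 3634;  3412^2487 ≡ 2543;  3412^3316 ≡ 3633;  3412^4974 ≡ 9948;  3412^9948 ≡ 1.
Smallest exponent giving 1 is 9948.

9948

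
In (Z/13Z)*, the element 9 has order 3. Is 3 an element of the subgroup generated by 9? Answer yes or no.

yes

⟨9⟩ has order 3; its elements mod 13 are {1, 3, 9}.
3 is in this set.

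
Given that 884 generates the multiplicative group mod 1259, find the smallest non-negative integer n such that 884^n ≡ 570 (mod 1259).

814

Baby-step giant-step with m = ceil(sqrt(1258)) = 36.
Baby table (884^j mod 1259 for j=0..35):
  0:1  1:884  2:876  3:99  4:645  5:1112  6:988  7:905
  8:555  9:869  10:206  11:808  12:419  13:250  14:675  15:1193
  16:829  17:98  18:1020  19:236  20:889  21:260  22:702  23:1140
  24:560  25:253  26:809  27:44  28:1126  29:774  30:579  31:682
  32:1086  33:666  34:791  35:499
Giant step factor: 884^(-36) ≡ 154 (mod 1259).
Scan 570·154^i mod 1259 for i = 0, 1, …:
  i=0: 570   i=1: 909   i=2: 237   i=3: 1246
  i=4: 516   i=5: 147   i=6: 1235   i=7: 81
  i=8: 1143   i=9: 1021     …   i=21: 1051
  i=22: 702
Match at i=22, j=22: n = 22·36 + 22 = 814.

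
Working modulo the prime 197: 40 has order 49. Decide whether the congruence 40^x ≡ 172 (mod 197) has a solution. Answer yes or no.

yes

172 ∈ ⟨40⟩ iff 172^49 ≡ 1 (mod 197), since |⟨40⟩| = 49.
172^49 mod 197 = 1.
Since 1 = 1, 172 lies in the subgroup.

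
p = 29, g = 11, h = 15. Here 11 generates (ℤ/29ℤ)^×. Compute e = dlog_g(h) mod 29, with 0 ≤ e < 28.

Successive powers of 11 modulo 29:
  11^0=1  11^1=11  11^2=5  11^3=26  11^4=25  11^5=14
  11^6=9  11^7=12  11^8=16  11^9=2  11^10=22  11^11=10
  11^12=23  11^13=21  11^14=28  11^15=18  11^16=24  11^17=3
  11^18=4  11^19=15
So 11^19 ≡ 15 (mod 29), giving e = 19.

19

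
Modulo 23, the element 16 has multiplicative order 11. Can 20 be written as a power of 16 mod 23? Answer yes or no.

⟨16⟩ has order 11; its elements mod 23 are {1, 2, 3, 4, 6, 8, 9, 12, 13, 16, 18}.
20 is not in this set.

no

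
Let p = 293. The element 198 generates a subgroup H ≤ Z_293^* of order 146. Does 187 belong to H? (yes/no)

187 ∈ ⟨198⟩ iff 187^146 ≡ 1 (mod 293), since |⟨198⟩| = 146.
187^146 mod 293 = 292.
Since 292 ≠ 1, 187 does not lie in the subgroup.

no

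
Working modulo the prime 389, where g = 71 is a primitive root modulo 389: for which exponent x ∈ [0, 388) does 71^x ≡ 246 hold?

Baby-step giant-step with m = ceil(sqrt(388)) = 20.
Baby table (71^j mod 389 for j=0..19):
  0:1  1:71  2:373  3:31  4:256  5:282  6:183  7:156
  8:184  9:227  10:168  11:258  12:35  13:151  14:218  15:307
  16:13  17:145  18:181  19:14
Giant step factor: 71^(-20) ≡ 380 (mod 389).
Scan 246·380^i mod 389 for i = 0, 1, …:
  i=0: 246   i=1: 120   i=2: 87   i=3: 384
  i=4: 45   i=5: 373
Match at i=5, j=2: x = 5·20 + 2 = 102.

102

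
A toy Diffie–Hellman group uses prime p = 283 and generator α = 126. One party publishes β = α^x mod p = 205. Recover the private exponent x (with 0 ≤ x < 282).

Baby-step giant-step with m = ceil(sqrt(282)) = 17.
Baby table (126^j mod 283 for j=0..16):
  0:1  1:126  2:28  3:132  4:218  5:17  6:161  7:193
  8:263  9:27  10:6  11:190  12:168  13:226  14:176  15:102
  16:117
Giant step factor: 126^(-17) ≡ 98 (mod 283).
Scan 205·98^i mod 283 for i = 0, 1, …:
  i=0: 205   i=1: 280   i=2: 272   i=3: 54
  i=4: 198   i=5: 160   i=6: 115   i=7: 233
  i=8: 194   i=9: 51     …   i=14: 26
  i=15: 1
Match at i=15, j=0: x = 15·17 + 0 = 255.

255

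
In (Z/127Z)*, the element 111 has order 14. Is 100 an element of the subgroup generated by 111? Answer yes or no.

⟨111⟩ has order 14; its elements mod 127 are {1, 2, 4, 8, 16, 32, 63, 64, 95, 111, 119, 123, 125, 126}.
100 is not in this set.

no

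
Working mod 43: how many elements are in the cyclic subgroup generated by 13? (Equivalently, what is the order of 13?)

The order of 13 must divide p − 1 = 42 = 2 · 3 · 7.
Divisors: 1, 2, 3, 6, 7, 14, 21, 42.
Check each in increasing order: 13^1 ≡ 13;  13^2 ≡ 40;  13^3 ≡ 4;  13^6 ≡ 16;  13^7 ≡ 36;  13^14 ≡ 6;  13^21 ≡ 1.
Smallest exponent giving 1 is 21.

21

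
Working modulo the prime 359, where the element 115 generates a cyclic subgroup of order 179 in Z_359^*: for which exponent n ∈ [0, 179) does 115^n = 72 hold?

31

Baby-step giant-step with m = ceil(sqrt(179)) = 14.
Baby table (115^j mod 359 for j=0..13):
  0:1  1:115  2:301  3:151  4:133  5:217  6:184  7:338
  8:98  9:141  10:60  11:79  12:110  13:85
Giant step factor: 115^(-14) ≡ 162 (mod 359).
Scan 72·162^i mod 359 for i = 0, 1, …:
  i=0: 72   i=1: 176   i=2: 151
Match at i=2, j=3: n = 2·14 + 3 = 31.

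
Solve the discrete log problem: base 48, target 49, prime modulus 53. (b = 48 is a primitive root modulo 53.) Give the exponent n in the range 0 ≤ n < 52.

Baby-step giant-step with m = ceil(sqrt(52)) = 8.
Baby table (48^j mod 53 for j=0..7):
  0:1  1:48  2:25  3:34  4:42  5:2  6:43  7:50
Giant step factor: 48^(-8) ≡ 46 (mod 53).
Scan 49·46^i mod 53 for i = 0, 1, …:
  i=0: 49   i=1: 28   i=2: 16   i=3: 47
  i=4: 42
Match at i=4, j=4: n = 4·8 + 4 = 36.

36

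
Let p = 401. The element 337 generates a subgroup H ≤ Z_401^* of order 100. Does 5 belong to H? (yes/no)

yes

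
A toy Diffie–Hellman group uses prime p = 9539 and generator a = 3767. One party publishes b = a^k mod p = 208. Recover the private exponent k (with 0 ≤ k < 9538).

2912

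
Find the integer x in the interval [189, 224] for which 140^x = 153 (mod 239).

208

Compute 140^189 mod 239 = 76, then multiply by 140 repeatedly:
  140^189=76  140^190=124  140^191=152  140^192=9  140^193=65
  140^194=18  140^195=130  140^196=36  140^197=21  140^198=72
  140^199=42  140^200=144  140^201=84  140^202=49  140^203=168
  140^204=98  140^205=97  140^206=196  140^207=194  140^208=153
Found 153 at exponent 208.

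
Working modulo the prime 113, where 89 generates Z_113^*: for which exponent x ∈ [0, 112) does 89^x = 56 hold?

92

Baby-step giant-step with m = ceil(sqrt(112)) = 11.
Baby table (89^j mod 113 for j=0..10):
  0:1  1:89  2:11  3:75  4:8  5:34  6:88  7:35
  8:64  9:46  10:26
Giant step factor: 89^(-11) ≡ 90 (mod 113).
Scan 56·90^i mod 113 for i = 0, 1, …:
  i=0: 56   i=1: 68   i=2: 18   i=3: 38
  i=4: 30   i=5: 101   i=6: 50   i=7: 93
  i=8: 8
Match at i=8, j=4: x = 8·11 + 4 = 92.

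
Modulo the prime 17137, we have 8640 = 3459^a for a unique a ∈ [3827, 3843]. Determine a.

3833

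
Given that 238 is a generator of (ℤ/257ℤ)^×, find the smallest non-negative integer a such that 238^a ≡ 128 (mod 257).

144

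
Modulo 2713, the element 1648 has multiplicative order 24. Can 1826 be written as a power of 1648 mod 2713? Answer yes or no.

yes

1826 ∈ ⟨1648⟩ iff 1826^24 ≡ 1 (mod 2713), since |⟨1648⟩| = 24.
1826^24 mod 2713 = 1.
Since 1 = 1, 1826 lies in the subgroup.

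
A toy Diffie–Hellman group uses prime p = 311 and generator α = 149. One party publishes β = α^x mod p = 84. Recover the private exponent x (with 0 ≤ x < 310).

Successive powers of 149 modulo 311:
  149^0=1  149^1=149  149^2=120  149^3=153  149^4=94  149^5=11
  149^6=84
So 149^6 ≡ 84 (mod 311), giving x = 6.

6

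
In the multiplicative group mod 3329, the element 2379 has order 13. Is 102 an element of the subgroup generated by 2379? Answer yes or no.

yes

102 ∈ ⟨2379⟩ iff 102^13 ≡ 1 (mod 3329), since |⟨2379⟩| = 13.
102^13 mod 3329 = 1.
Since 1 = 1, 102 lies in the subgroup.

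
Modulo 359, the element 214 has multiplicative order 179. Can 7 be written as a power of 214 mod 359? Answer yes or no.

no

7 ∈ ⟨214⟩ iff 7^179 ≡ 1 (mod 359), since |⟨214⟩| = 179.
7^179 mod 359 = 358.
Since 358 ≠ 1, 7 does not lie in the subgroup.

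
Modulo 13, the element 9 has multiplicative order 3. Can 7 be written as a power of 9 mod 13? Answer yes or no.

no

⟨9⟩ has order 3; its elements mod 13 are {1, 3, 9}.
7 is not in this set.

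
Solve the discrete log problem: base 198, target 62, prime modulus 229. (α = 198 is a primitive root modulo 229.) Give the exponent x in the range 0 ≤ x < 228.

214

Baby-step giant-step with m = ceil(sqrt(228)) = 16.
Baby table (198^j mod 229 for j=0..15):
  0:1  1:198  2:45  3:208  4:193  5:200  6:212  7:69
  8:151  9:128  10:154  11:35  12:60  13:201  14:181  15:114
Giant step factor: 198^(-16) ≡ 37 (mod 229).
Scan 62·37^i mod 229 for i = 0, 1, …:
  i=0: 62   i=1: 4   i=2: 148   i=3: 209
  i=4: 176   i=5: 100   i=6: 36   i=7: 187
  i=8: 49   i=9: 210   i=10: 213   i=11: 95
  i=12: 80   i=13: 212
Match at i=13, j=6: x = 13·16 + 6 = 214.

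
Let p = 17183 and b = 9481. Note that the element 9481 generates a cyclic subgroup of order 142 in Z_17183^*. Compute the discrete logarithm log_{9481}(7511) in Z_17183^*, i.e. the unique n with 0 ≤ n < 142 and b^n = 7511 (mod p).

Baby-step giant-step with m = ceil(sqrt(142)) = 12.
Baby table (9481^j mod 17183 for j=0..11):
  0:1  1:9481  2:5088  3:6647  4:10146  5:3792  6:5116  7:14370
  8:15146  9:895  10:14276  11:265
Giant step factor: 9481^(-12) ≡ 8204 (mod 17183).
Scan 7511·8204^i mod 17183 for i = 0, 1, …:
  i=0: 7511   i=1: 2006   i=2: 13093   i=3: 4039
  i=4: 7132   i=5: 2813   i=6: 1083   i=7: 1321
  i=8: 12194   i=9: 150   i=10: 10607   i=11: 5116
Match at i=11, j=6: n = 11·12 + 6 = 138.

138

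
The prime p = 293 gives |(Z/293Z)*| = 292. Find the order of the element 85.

292

The order of 85 must divide p − 1 = 292 = 2^2 · 73.
Divisors: 1, 2, 4, 73, 146, 292.
Check each in increasing order: 85^1 ≡ 85;  85^2 ≡ 193;  85^4 ≡ 38;  85^73 ≡ 138;  85^146 ≡ 292;  85^292 ≡ 1.
Smallest exponent giving 1 is 292.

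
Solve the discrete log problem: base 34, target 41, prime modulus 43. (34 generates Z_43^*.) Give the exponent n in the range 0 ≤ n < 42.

24

Baby-step giant-step with m = ceil(sqrt(42)) = 7.
Baby table (34^j mod 43 for j=0..6):
  0:1  1:34  2:38  3:2  4:25  5:33  6:4
Giant step factor: 34^(-7) ≡ 37 (mod 43).
Scan 41·37^i mod 43 for i = 0, 1, …:
  i=0: 41   i=1: 12   i=2: 14   i=3: 2
Match at i=3, j=3: n = 3·7 + 3 = 24.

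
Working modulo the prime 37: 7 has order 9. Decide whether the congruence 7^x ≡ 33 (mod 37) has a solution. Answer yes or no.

⟨7⟩ has order 9; its elements mod 37 are {1, 7, 9, 10, 12, 16, 26, 33, 34}.
33 is in this set.

yes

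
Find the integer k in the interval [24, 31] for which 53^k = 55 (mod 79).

Compute 53^24 mod 79 = 21, then multiply by 53 repeatedly:
  53^24=21  53^25=7  53^26=55
Found 55 at exponent 26.

26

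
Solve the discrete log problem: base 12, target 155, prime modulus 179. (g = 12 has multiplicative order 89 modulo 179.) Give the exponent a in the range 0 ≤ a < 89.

Baby-step giant-step with m = ceil(sqrt(89)) = 10.
Baby table (12^j mod 179 for j=0..9):
  0:1  1:12  2:144  3:117  4:151  5:22  6:85  7:125
  8:68  9:100
Giant step factor: 12^(-10) ≡ 27 (mod 179).
Scan 155·27^i mod 179 for i = 0, 1, …:
  i=0: 155   i=1: 68
Match at i=1, j=8: a = 1·10 + 8 = 18.

18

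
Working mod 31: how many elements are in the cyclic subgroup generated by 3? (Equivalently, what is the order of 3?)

The order of 3 must divide p − 1 = 30 = 2 · 3 · 5.
Divisors: 1, 2, 3, 5, 6, 10, 15, 30.
Check each in increasing order: 3^1 ≡ 3;  3^2 ≡ 9;  3^3 ≡ 27;  3^5 ≡ 26;  3^6 ≡ 16;  3^10 ≡ 25;  3^15 ≡ 30;  3^30 ≡ 1.
Smallest exponent giving 1 is 30.

30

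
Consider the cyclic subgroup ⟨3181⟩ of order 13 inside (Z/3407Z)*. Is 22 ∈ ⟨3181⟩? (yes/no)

no

⟨3181⟩ has order 13; its elements mod 3407 are {1, 713, 726, 841, 2005, 2032, 2398, 2795, 2867, 3147, 3172, 3181, 3378}.
22 is not in this set.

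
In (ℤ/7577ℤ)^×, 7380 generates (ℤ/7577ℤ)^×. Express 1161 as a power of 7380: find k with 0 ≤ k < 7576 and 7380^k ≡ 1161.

Baby-step giant-step with m = ceil(sqrt(7576)) = 88.
Baby table (7380^j mod 7577 for j=0..87):
  0:1  1:7380  2:924  3:7397  4:5152  5:374  6:2092  7:4611
  8:873  9:2290  10:3490  11:1977  12:4535  13:691  14:259  15:2016
  16:4429  17:6419  18:816  19:5942  20:3861  21:4660  22:6374  23:2104
  24:2247  25:4384  26:130  27:4698  28:6465  29:6908  30:2984  31:3158
  32:6765  33:847  34:7412  35:2197  36:6657  37:6969  38:6121  39:6483
  40:3362  41:4462  42:7495  43:1000  44:2  45:7183  46:1848  47:7217
  48:2727  49:748  50:4184  51:1645  52:1746  53:4580  54:6980  55:3954
  56:1493  57:1382  58:518  59:4032  60:1281  61:5261  62:1632  63:4307
  64:145  65:1743  66:5171  67:4208  68:4494  69:1191  70:260  71:1819
  72:5353  73:6239  74:5968  75:6316  76:5953  77:1694  78:7247  79:4394
  80:5737  81:6361  82:4665  83:5389  84:6724  85:1347  86:7413  87:2000
Giant step factor: 7380^(-88) ≡ 5683 (mod 7577).
Scan 1161·5683^i mod 7577 for i = 0, 1, …:
  i=0: 1161   i=1: 5973   i=2: 7176   i=3: 1794
  i=4: 4237   i=5: 6742   i=6: 5474   i=7: 5157
  i=8: 6972   i=9: 1743
Match at i=9, j=65: k = 9·88 + 65 = 857.

857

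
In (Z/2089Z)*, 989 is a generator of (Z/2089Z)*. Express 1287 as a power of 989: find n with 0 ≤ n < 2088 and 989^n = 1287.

Baby-step giant-step with m = ceil(sqrt(2088)) = 46.
Baby table (989^j mod 2089 for j=0..45):
  0:1  1:989  2:469  3:83  4:616  5:1325  6:622  7:992
  8:1347  9:1490  10:865  11:1084  12:419  13:769  14:145  15:1353
  16:1157  17:1590  18:1582  19:2026  20:363  21:1788  22:1038  23:883
  24:85  25:505  26:174  27:788  28:135  29:1908  30:645  31:760
  32:1689  33:1310  34:410  35:224  36:102  37:606  38:1880  39:110
  40:162  41:1454  42:774  43:912  44:1609  45:1572
Giant step factor: 989^(-46) ≡ 1830 (mod 2089).
Scan 1287·1830^i mod 2089 for i = 0, 1, …:
  i=0: 1287   i=1: 907   i=2: 1144   i=3: 342
  i=4: 1249   i=5: 304   i=6: 646   i=7: 1895
  i=8: 110
Match at i=8, j=39: n = 8·46 + 39 = 407.

407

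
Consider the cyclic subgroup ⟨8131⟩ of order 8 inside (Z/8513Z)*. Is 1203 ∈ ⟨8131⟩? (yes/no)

yes

1203 ∈ ⟨8131⟩ iff 1203^8 ≡ 1 (mod 8513), since |⟨8131⟩| = 8.
1203^8 mod 8513 = 1.
Since 1 = 1, 1203 lies in the subgroup.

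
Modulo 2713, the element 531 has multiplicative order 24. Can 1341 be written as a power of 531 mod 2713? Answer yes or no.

no

⟨531⟩ has order 24; its elements mod 2713 are {1, 60, 191, 531, 591, 608, 696, 887, 1040, 1065, 1211, 1212, 1501, 1502, 1648, 1673, 1826, 2017, 2105, 2122, 2182, 2522, 2653, 2712}.
1341 is not in this set.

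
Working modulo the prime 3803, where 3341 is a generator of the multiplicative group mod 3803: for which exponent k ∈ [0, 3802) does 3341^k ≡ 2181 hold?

762

Baby-step giant-step with m = ceil(sqrt(3802)) = 62.
Baby table (3341^j mod 3803 for j=0..61):
  0:1  1:3341  2:476  3:662  4:2199  5:3266  6:899  7:2992
  8:1988  9:1870  10:3144  11:218  12:1965  13:1087  14:3605  15:204
  16:827  17:2029  18:1943  19:3645  20:739  21:852  22:1888  23:2434
  24:1180  25:2472  26:2639  27:1545  28:1174  29:1441  30:3586  31:1376
  32:3192  33:860  34:1995  35:2439  36:2673  37:1049  38:2146  39:1131
  40:2292  41:2133  42:3334  43:3710  44:1133  45:1368  46:3085  47:855
  48:502  49:59  50:3166  51:1463  52:1028  53:439  54:2544  55:3602
  56:1590  57:3202  58:43  59:2952  60:1453  61:1845
Giant step factor: 3341^(-62) ≡ 2342 (mod 3803).
Scan 2181·2342^i mod 3803 for i = 0, 1, …:
  i=0: 2181   i=1: 473   i=2: 1093   i=3: 387
  i=4: 1240   i=5: 2391   i=6: 1706   i=7: 2302
  i=8: 2433   i=9: 1192   i=10: 262   i=11: 1321
  i=12: 1943
Match at i=12, j=18: k = 12·62 + 18 = 762.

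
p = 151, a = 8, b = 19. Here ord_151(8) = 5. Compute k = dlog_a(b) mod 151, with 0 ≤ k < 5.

4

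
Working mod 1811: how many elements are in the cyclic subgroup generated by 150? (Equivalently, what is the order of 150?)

1810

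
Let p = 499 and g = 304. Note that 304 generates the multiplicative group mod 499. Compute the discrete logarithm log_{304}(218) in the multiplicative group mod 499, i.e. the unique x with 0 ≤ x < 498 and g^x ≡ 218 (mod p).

175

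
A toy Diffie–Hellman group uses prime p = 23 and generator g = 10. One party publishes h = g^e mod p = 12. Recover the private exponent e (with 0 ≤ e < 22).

14

Successive powers of 10 modulo 23:
  10^0=1  10^1=10  10^2=8  10^3=11  10^4=18  10^5=19
  10^6=6  10^7=14  10^8=2  10^9=20  10^10=16  10^11=22
  10^12=13  10^13=15  10^14=12
So 10^14 ≡ 12 (mod 23), giving e = 14.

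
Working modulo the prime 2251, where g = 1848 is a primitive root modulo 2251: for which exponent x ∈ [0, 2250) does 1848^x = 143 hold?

601

Baby-step giant-step with m = ceil(sqrt(2250)) = 48.
Baby table (1848^j mod 2251 for j=0..47):
  0:1  1:1848  2:337  3:1500  4:1019  5:1276  6:1251  7:71
  8:650  9:1417  10:703  11:317  12:556  13:1032  14:539  15:1130
  16:1563  17:391  18:2248  19:1209  20:1240  21:2  22:1445  23:674
  24:749  25:2038  26:301  27:251  28:142  29:1300  30:583  31:1406
  32:634  33:1112  34:2064  35:1078  36:9  37:875  38:782  39:2245
  40:167  41:229  42:4  43:639  44:1348  45:1498  46:1825  47:602
Giant step factor: 1848^(-48) ≡ 704 (mod 2251).
Scan 143·704^i mod 2251 for i = 0, 1, …:
  i=0: 143   i=1: 1628   i=2: 353   i=3: 902
  i=4: 226   i=5: 1534   i=6: 1707   i=7: 1945
  i=8: 672   i=9: 378   i=10: 494   i=11: 1122
  i=12: 2038
Match at i=12, j=25: x = 12·48 + 25 = 601.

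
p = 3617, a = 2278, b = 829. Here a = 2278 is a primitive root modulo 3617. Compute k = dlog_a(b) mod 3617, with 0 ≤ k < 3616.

Baby-step giant-step with m = ceil(sqrt(3616)) = 61.
Baby table (2278^j mod 3617 for j=0..60):
  0:1  1:2278  2:2506  3:1042  4:924  5:3395  6:664  7:686
  8:164  9:1041  10:2263  11:889  12:3239  13:3379  14:386  15:377
  16:1577  17:725  18:2198  19:1116  20:3114  21:755  22:1815  23:339
  24:1821  25:3156  26:2389  27:2174  28:699  29:842  30:1066  31:1341
  32:2050  33:353  34:1160  35:2070  36:2509  37:642  38:1208  39:2904
  40:3436  41:20  42:2156  43:3099  44:2755  45:395  46:2794  47:2429
  48:2869  49:3280  50:2735  51:1856  52:3312  53:3291  54:2474  55:486
  56:306  57:2604  58:32  59:556  60:618
Giant step factor: 2278^(-61) ≡ 2579 (mod 3617).
Scan 829·2579^i mod 3617 for i = 0, 1, …:
  i=0: 829   i=1: 344   i=2: 1011   i=3: 3129
  i=4: 164
Match at i=4, j=8: k = 4·61 + 8 = 252.

252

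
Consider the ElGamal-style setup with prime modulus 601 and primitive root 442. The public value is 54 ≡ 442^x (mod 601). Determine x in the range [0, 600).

312

Baby-step giant-step with m = ceil(sqrt(600)) = 25.
Baby table (442^j mod 601 for j=0..24):
  0:1  1:442  2:39  3:410  4:319  5:364  6:421  7:373
  8:192  9:123  10:276  11:590  12:547  13:172  14:298  15:97
  16:203  17:177  18:104  19:292  20:450  21:570  22:121  23:594
  24:512
Giant step factor: 442^(-25) ≡ 306 (mod 601).
Scan 54·306^i mod 601 for i = 0, 1, …:
  i=0: 54   i=1: 297   i=2: 131   i=3: 420
  i=4: 507   i=5: 84   i=6: 462   i=7: 137
  i=8: 453   i=9: 388   i=10: 331   i=11: 318
  i=12: 547
Match at i=12, j=12: x = 12·25 + 12 = 312.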